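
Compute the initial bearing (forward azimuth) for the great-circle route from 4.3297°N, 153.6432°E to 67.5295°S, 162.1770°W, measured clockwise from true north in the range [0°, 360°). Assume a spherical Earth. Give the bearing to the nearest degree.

Δλ = -162.1770 − 153.6432 = -315.8202°; wrapped into (−180°, 180°]: 44.1798°.
θ = atan2( sin Δλ · cos φ₂ , cos φ₁ · sin φ₂ − sin φ₁ · cos φ₂ · cos Δλ )
  = atan2(0.26637, -0.94213) = 164.213° → normalised to [0°, 360°): 164.213°.

164°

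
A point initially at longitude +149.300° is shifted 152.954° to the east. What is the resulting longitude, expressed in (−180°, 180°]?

-57.746°

Start at +149.300°; shift +152.954° → +302.254°.
+302.254° lies outside (−180°, 180°]; subtract 360° → -57.746°.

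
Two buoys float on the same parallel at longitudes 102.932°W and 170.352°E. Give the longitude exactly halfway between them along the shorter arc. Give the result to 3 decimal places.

146.290°W

Signed shortest Δλ from -102.932° to +170.352° is -86.716°.
Midpoint longitude = -102.932° + (-86.716°)/2 = -102.932° − 43.358° = -146.290°.
(The naïve average (-102.932 + +170.352)/2 = 33.71° is on the wrong side of the globe.)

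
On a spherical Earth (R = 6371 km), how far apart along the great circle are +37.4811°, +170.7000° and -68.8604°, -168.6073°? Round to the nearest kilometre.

Δλ = -168.6073 − 170.7000 = -339.3073°; wrapped into (−180°, 180°]: 20.6927°.
Δφ = -68.8604 − 37.4811 = -106.3415°.
a = sin²(Δφ/2) + cos φ₁ · cos φ₂ · sin²(Δλ/2) = 0.649912.
c = 2·atan2(√a, √(1−a)) = 1.87530 rad → d = 6371·c ≈ 11947.57 km.

11948 km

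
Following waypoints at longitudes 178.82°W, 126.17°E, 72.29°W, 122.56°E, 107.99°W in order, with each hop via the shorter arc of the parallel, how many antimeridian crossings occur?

Leg 1: -178.82° → +126.17°, shortest Δλ = -55.01° (west) — crosses 180°.
Leg 2: +126.17° → -72.29°, shortest Δλ = 161.54° (east) — crosses 180°.
Leg 3: -72.29° → +122.56°, shortest Δλ = -165.15° (west) — crosses 180°.
Leg 4: +122.56° → -107.99°, shortest Δλ = 129.45° (east) — crosses 180°.
Total crossings: 4.

4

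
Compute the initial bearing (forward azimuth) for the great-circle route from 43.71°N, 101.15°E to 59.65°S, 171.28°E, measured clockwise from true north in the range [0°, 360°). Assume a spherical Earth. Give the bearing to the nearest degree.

Δλ = 171.28 − 101.15 = 70.13°.
θ = atan2( sin Δλ · cos φ₂ , cos φ₁ · sin φ₂ − sin φ₁ · cos φ₂ · cos Δλ )
  = atan2(0.47520, -0.74246) = 147.379° → normalised to [0°, 360°): 147.379°.

147°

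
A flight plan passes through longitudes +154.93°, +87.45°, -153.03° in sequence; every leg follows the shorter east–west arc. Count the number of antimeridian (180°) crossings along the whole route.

1

Leg 1: +154.93° → +87.45°, shortest Δλ = -67.48° (west) — does not cross 180°.
Leg 2: +87.45° → -153.03°, shortest Δλ = 119.52° (east) — crosses 180°.
Total crossings: 1.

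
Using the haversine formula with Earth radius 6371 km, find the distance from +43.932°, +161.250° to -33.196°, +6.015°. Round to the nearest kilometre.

Δλ = 6.015 − 161.250 = -155.235°.
Δφ = -33.196 − 43.932 = -77.128°.
a = sin²(Δφ/2) + cos φ₁ · cos φ₂ · sin²(Δλ/2) = 0.963537.
c = 2·atan2(√a, √(1−a)) = 2.75733 rad → d = 6371·c ≈ 17566.93 km.

17567 km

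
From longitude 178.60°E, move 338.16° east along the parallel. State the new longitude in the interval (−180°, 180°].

156.76°E

Start at +178.60°; shift +338.16° → +516.76°.
+516.76° lies outside (−180°, 180°]; subtract 360° → +156.76°.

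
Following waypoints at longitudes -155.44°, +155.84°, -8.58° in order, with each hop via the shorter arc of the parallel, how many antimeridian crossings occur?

Leg 1: -155.44° → +155.84°, shortest Δλ = -48.72° (west) — crosses 180°.
Leg 2: +155.84° → -8.58°, shortest Δλ = -164.42° (west) — does not cross 180°.
Total crossings: 1.

1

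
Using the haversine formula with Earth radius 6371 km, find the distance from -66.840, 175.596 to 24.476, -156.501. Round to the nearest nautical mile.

5626 nmi

Δλ = -156.501 − 175.596 = -332.097°; wrapped into (−180°, 180°]: 27.903°.
Δφ = 24.476 − -66.840 = 91.316°.
a = sin²(Δφ/2) + cos φ₁ · cos φ₂ · sin²(Δλ/2) = 0.532291.
c = 2·atan2(√a, √(1−a)) = 1.63542 rad → d = 6371·c ≈ 10419.28 km ≈ 5625.96 nmi.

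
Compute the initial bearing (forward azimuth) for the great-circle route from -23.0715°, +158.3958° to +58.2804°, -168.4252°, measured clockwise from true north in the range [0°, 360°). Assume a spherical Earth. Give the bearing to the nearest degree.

Δλ = -168.4252 − 158.3958 = -326.8210°; wrapped into (−180°, 180°]: 33.1790°.
θ = atan2( sin Δλ · cos φ₂ , cos φ₁ · sin φ₂ − sin φ₁ · cos φ₂ · cos Δλ )
  = atan2(0.28773, 0.95504) = 16.766° → normalised to [0°, 360°): 16.766°.

17°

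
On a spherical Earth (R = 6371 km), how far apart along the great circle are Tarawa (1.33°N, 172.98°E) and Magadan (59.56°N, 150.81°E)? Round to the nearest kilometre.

6752 km

Δλ = 150.81 − 172.98 = -22.17°.
Δφ = 59.56 − 1.33 = 58.23°.
a = sin²(Δφ/2) + cos φ₁ · cos φ₂ · sin²(Δλ/2) = 0.255468.
c = 2·atan2(√a, √(1−a)) = 1.05978 rad → d = 6371·c ≈ 6751.86 km.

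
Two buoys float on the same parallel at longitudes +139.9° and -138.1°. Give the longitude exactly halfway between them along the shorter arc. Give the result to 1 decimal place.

-179.1°

Signed shortest Δλ from +139.9° to -138.1° is +82.0°.
Midpoint longitude = +139.9° + (+82.0°)/2 = +139.9° + 41.0° = +180.9°.
Normalise into (−180°, 180°]: -179.1°.
(The naïve average (+139.9 + -138.1)/2 = 0.9° is on the wrong side of the globe.)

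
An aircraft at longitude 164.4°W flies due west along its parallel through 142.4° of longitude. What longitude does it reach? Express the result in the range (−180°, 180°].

53.2°E

Start at -164.4°; shift −142.4° → -306.8°.
-306.8° lies outside (−180°, 180°]; add 360° → +53.2°.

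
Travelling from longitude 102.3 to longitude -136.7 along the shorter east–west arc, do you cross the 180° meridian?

Naïve |-136.7 − 102.3| = 239.0° > 180°, so the shorter arc goes the other way round — across 180°.
Signed shortest Δλ = ((-136.7 − 102.3 + 180) mod 360) − 180 = 121.0°.
Going east by 121.0° from +102.3° passes through 180° before reaching -136.7°.

Yes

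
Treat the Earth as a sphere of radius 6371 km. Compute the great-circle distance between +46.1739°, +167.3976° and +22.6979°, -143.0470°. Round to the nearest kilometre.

Δλ = -143.0470 − 167.3976 = -310.4446°; wrapped into (−180°, 180°]: 49.5554°.
Δφ = 22.6979 − 46.1739 = -23.4760°.
a = sin²(Δφ/2) + cos φ₁ · cos φ₂ · sin²(Δλ/2) = 0.153595.
c = 2·atan2(√a, √(1−a)) = 0.80542 rad → d = 6371·c ≈ 5131.32 km.

5131 km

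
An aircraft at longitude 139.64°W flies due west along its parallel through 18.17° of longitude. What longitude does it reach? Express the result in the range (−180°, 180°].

157.81°W

Start at -139.64°; shift −18.17° → -157.81°.
-157.81° already lies in (−180°, 180°].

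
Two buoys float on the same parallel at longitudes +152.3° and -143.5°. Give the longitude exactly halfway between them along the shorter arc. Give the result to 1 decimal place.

Signed shortest Δλ from +152.3° to -143.5° is +64.2°.
Midpoint longitude = +152.3° + (+64.2°)/2 = +152.3° + 32.1° = +184.4°.
Normalise into (−180°, 180°]: -175.6°.
(The naïve average (+152.3 + -143.5)/2 = 4.4° is on the wrong side of the globe.)

-175.6°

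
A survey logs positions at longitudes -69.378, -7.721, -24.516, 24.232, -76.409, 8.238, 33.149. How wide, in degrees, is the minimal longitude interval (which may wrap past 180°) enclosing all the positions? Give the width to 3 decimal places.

Sort the longitudes: -76.409°, -69.378°, -24.516°, -7.721°, +8.238°, +24.232°, +33.149°.
Eastward gaps between consecutive values (wrapping around): 7.031°, 44.862°, 16.795°, 15.959°, 15.994°, 8.917°, 250.442°.
Largest gap = 250.442° ⇒ minimal covering band is its complement: 360° − 250.442° = 109.558°.
Band runs from -76.409° eastward to +33.149°.

109.558°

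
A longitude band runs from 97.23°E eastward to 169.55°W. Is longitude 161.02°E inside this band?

Yes

Band width going east from +97.23° to -169.55°: ((-169.55 − 97.23) mod 360) = 93.22°.
Offset of +161.02° east of the west edge: ((161.02 − 97.23) mod 360) = 63.79°.
63.79° ≤ 93.22° ⇒ inside.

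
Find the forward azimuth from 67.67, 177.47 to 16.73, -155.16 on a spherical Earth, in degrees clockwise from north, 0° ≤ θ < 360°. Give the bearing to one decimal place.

147.0°

Δλ = -155.16 − 177.47 = -332.63°; wrapped into (−180°, 180°]: 27.37°.
θ = atan2( sin Δλ · cos φ₂ , cos φ₁ · sin φ₂ − sin φ₁ · cos φ₂ · cos Δλ )
  = atan2(0.44028, -0.67732) = 146.975° → normalised to [0°, 360°): 146.975°.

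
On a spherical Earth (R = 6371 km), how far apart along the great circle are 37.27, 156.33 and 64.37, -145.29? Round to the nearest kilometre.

4827 km

Δλ = -145.29 − 156.33 = -301.62°; wrapped into (−180°, 180°]: 58.38°.
Δφ = 64.37 − 37.27 = 27.10°.
a = sin²(Δφ/2) + cos φ₁ · cos φ₂ · sin²(Δλ/2) = 0.136771.
c = 2·atan2(√a, √(1−a)) = 0.75764 rad → d = 6371·c ≈ 4826.93 km.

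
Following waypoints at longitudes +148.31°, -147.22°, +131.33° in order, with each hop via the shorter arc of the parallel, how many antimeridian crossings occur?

Leg 1: +148.31° → -147.22°, shortest Δλ = 64.47° (east) — crosses 180°.
Leg 2: -147.22° → +131.33°, shortest Δλ = -81.45° (west) — crosses 180°.
Total crossings: 2.

2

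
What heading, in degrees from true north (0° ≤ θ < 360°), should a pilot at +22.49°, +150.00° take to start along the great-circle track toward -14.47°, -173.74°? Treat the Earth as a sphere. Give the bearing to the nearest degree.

Δλ = -173.74 − 150.00 = -323.74°; wrapped into (−180°, 180°]: 36.26°.
θ = atan2( sin Δλ · cos φ₂ , cos φ₁ · sin φ₂ − sin φ₁ · cos φ₂ · cos Δλ )
  = atan2(0.57269, -0.52953) = 132.758° → normalised to [0°, 360°): 132.758°.

133°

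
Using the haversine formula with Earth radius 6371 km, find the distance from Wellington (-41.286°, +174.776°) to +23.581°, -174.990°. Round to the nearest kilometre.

7290 km

Δλ = -174.990 − 174.776 = -349.766°; wrapped into (−180°, 180°]: 10.234°.
Δφ = 23.581 − -41.286 = 64.867°.
a = sin²(Δφ/2) + cos φ₁ · cos φ₂ · sin²(Δλ/2) = 0.293118.
c = 2·atan2(√a, √(1−a)) = 1.14421 rad → d = 6371·c ≈ 7289.77 km.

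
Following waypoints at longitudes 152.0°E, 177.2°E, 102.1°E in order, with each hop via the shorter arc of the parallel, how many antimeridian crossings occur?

Leg 1: +152.0° → +177.2°, shortest Δλ = 25.2° (east) — does not cross 180°.
Leg 2: +177.2° → +102.1°, shortest Δλ = -75.1° (west) — does not cross 180°.
Total crossings: 0.

0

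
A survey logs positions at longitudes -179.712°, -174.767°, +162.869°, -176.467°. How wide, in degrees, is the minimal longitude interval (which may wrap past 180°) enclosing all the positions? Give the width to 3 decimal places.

Sort the longitudes: -179.712°, -176.467°, -174.767°, +162.869°.
Eastward gaps between consecutive values (wrapping around): 3.245°, 1.700°, 337.636°, 17.419°.
Largest gap = 337.636° ⇒ minimal covering band is its complement: 360° − 337.636° = 22.364°.
Band runs from +162.869° eastward to -174.767°, crossing the antimeridian.

22.364°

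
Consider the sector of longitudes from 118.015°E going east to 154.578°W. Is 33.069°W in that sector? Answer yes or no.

Band width going east from +118.015° to -154.578°: ((-154.578 − 118.015) mod 360) = 87.407°.
Offset of -33.069° east of the west edge: ((-33.069 − 118.015) mod 360) = 208.916°.
208.916° > 87.407° ⇒ outside.

No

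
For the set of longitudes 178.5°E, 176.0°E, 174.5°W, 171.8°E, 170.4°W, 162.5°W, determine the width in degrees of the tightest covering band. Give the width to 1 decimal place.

Sort the longitudes: -174.5°, -170.4°, -162.5°, +171.8°, +176.0°, +178.5°.
Eastward gaps between consecutive values (wrapping around): 4.1°, 7.9°, 334.3°, 4.2°, 2.5°, 7.0°.
Largest gap = 334.3° ⇒ minimal covering band is its complement: 360° − 334.3° = 25.7°.
Band runs from +171.8° eastward to -162.5°, crossing the antimeridian.

25.7°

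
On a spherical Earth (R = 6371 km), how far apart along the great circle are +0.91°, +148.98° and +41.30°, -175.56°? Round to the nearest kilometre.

5728 km

Δλ = -175.56 − 148.98 = -324.54°; wrapped into (−180°, 180°]: 35.46°.
Δφ = 41.30 − 0.91 = 40.39°.
a = sin²(Δφ/2) + cos φ₁ · cos φ₂ · sin²(Δλ/2) = 0.188837.
c = 2·atan2(√a, √(1−a)) = 0.89909 rad → d = 6371·c ≈ 5728.08 km.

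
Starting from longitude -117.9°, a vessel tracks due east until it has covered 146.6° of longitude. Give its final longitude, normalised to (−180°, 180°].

Start at -117.9°; shift +146.6° → +28.7°.
+28.7° already lies in (−180°, 180°].

+28.7°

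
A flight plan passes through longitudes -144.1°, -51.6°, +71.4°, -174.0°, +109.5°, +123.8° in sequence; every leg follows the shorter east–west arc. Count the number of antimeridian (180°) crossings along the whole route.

2

Leg 1: -144.1° → -51.6°, shortest Δλ = 92.5° (east) — does not cross 180°.
Leg 2: -51.6° → +71.4°, shortest Δλ = 123.0° (east) — does not cross 180°.
Leg 3: +71.4° → -174.0°, shortest Δλ = 114.6° (east) — crosses 180°.
Leg 4: -174.0° → +109.5°, shortest Δλ = -76.5° (west) — crosses 180°.
Leg 5: +109.5° → +123.8°, shortest Δλ = 14.3° (east) — does not cross 180°.
Total crossings: 2.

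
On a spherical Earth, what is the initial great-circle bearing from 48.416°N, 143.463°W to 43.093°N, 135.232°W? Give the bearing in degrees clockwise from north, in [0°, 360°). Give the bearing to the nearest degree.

130°

Δλ = -135.232 − -143.463 = 8.231°.
θ = atan2( sin Δλ · cos φ₂ , cos φ₁ · sin φ₂ − sin φ₁ · cos φ₂ · cos Δλ )
  = atan2(0.10455, -0.08714) = 129.813° → normalised to [0°, 360°): 129.813°.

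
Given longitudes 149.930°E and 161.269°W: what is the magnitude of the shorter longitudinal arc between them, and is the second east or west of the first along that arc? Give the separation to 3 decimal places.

Raw difference: -161.269 − 149.930 = -311.199°.
Normalise into (−180°, 180°]: -311.199° + 360° = 48.801°.
Positive ⇒ the second point lies to the east; separation 48.801°.

48.801° east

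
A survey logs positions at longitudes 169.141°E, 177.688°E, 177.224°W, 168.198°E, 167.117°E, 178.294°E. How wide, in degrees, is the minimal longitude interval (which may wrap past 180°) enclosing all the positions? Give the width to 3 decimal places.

15.659°

Sort the longitudes: -177.224°, +167.117°, +168.198°, +169.141°, +177.688°, +178.294°.
Eastward gaps between consecutive values (wrapping around): 344.341°, 1.081°, 0.943°, 8.547°, 0.606°, 4.482°.
Largest gap = 344.341° ⇒ minimal covering band is its complement: 360° − 344.341° = 15.659°.
Band runs from +167.117° eastward to -177.224°, crossing the antimeridian.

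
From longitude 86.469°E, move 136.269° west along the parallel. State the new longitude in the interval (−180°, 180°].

49.800°W

Start at +86.469°; shift −136.269° → -49.800°.
-49.800° already lies in (−180°, 180°].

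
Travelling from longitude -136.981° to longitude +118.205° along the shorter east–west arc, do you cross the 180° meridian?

Naïve |118.205 − -136.981| = 255.186° > 180°, so the shorter arc goes the other way round — across 180°.
Signed shortest Δλ = ((118.205 − -136.981 + 180) mod 360) − 180 = -104.814°.
Going west by 104.814° from -136.981° passes through 180° before reaching +118.205°.

Yes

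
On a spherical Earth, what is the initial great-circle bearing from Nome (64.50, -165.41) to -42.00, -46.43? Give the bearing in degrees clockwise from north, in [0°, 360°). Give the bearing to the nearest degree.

87°

Δλ = -46.43 − -165.41 = 118.98°.
θ = atan2( sin Δλ · cos φ₂ , cos φ₁ · sin φ₂ − sin φ₁ · cos φ₂ · cos Δλ )
  = atan2(0.65009, 0.03691) = 86.750° → normalised to [0°, 360°): 86.750°.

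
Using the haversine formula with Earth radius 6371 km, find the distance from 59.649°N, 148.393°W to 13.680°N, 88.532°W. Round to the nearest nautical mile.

Δλ = -88.532 − -148.393 = 59.861°.
Δφ = 13.680 − 59.649 = -45.969°.
a = sin²(Δφ/2) + cos φ₁ · cos φ₂ · sin²(Δλ/2) = 0.274701.
c = 2·atan2(√a, √(1−a)) = 1.10336 rad → d = 6371·c ≈ 7029.52 km ≈ 3795.64 nmi.

3796 nmi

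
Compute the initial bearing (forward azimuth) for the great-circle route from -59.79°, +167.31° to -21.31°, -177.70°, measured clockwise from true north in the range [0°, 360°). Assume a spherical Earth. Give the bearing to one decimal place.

22.1°

Δλ = -177.70 − 167.31 = -345.01°; wrapped into (−180°, 180°]: 14.99°.
θ = atan2( sin Δλ · cos φ₂ , cos φ₁ · sin φ₂ − sin φ₁ · cos φ₂ · cos Δλ )
  = atan2(0.24097, 0.59484) = 22.052° → normalised to [0°, 360°): 22.052°.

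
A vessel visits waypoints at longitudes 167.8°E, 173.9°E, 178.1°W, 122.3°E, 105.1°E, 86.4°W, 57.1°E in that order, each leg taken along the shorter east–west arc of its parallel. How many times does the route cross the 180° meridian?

Leg 1: +167.8° → +173.9°, shortest Δλ = 6.1° (east) — does not cross 180°.
Leg 2: +173.9° → -178.1°, shortest Δλ = 8.0° (east) — crosses 180°.
Leg 3: -178.1° → +122.3°, shortest Δλ = -59.6° (west) — crosses 180°.
Leg 4: +122.3° → +105.1°, shortest Δλ = -17.2° (west) — does not cross 180°.
Leg 5: +105.1° → -86.4°, shortest Δλ = 168.5° (east) — crosses 180°.
Leg 6: -86.4° → +57.1°, shortest Δλ = 143.5° (east) — does not cross 180°.
Total crossings: 3.

3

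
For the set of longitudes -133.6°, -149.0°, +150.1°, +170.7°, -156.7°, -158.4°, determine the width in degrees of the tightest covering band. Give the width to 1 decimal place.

76.3°

Sort the longitudes: -158.4°, -156.7°, -149.0°, -133.6°, +150.1°, +170.7°.
Eastward gaps between consecutive values (wrapping around): 1.7°, 7.7°, 15.4°, 283.7°, 20.6°, 30.9°.
Largest gap = 283.7° ⇒ minimal covering band is its complement: 360° − 283.7° = 76.3°.
Band runs from +150.1° eastward to -133.6°, crossing the antimeridian.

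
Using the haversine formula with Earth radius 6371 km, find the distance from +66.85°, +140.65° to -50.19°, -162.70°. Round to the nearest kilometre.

13856 km

Δλ = -162.70 − 140.65 = -303.35°; wrapped into (−180°, 180°]: 56.65°.
Δφ = -50.19 − 66.85 = -117.04°.
a = sin²(Δφ/2) + cos φ₁ · cos φ₂ · sin²(Δλ/2) = 0.783971.
c = 2·atan2(√a, √(1−a)) = 2.17480 rad → d = 6371·c ≈ 13855.65 km.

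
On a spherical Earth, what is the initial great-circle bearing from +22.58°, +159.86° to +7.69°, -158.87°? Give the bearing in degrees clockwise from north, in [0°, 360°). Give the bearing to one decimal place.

Δλ = -158.87 − 159.86 = -318.73°; wrapped into (−180°, 180°]: 41.27°.
θ = atan2( sin Δλ · cos φ₂ , cos φ₁ · sin φ₂ − sin φ₁ · cos φ₂ · cos Δλ )
  = atan2(0.65368, -0.16245) = 103.956° → normalised to [0°, 360°): 103.956°.

104.0°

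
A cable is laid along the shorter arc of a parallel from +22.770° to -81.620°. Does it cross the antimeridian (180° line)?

Signed shortest Δλ = ((-81.620 − 22.770 + 180) mod 360) − 180 = -104.39°.
Going west by 104.39° from +22.770° reaches -81.620° without touching 180°.

No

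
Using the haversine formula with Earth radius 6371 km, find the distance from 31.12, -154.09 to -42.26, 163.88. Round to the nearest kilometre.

Δλ = 163.88 − -154.09 = 317.97°; wrapped into (−180°, 180°]: -42.03°.
Δφ = -42.26 − 31.12 = -73.38°.
a = sin²(Δφ/2) + cos φ₁ · cos φ₂ · sin²(Δλ/2) = 0.438470.
c = 2·atan2(√a, √(1−a)) = 1.44742 rad → d = 6371·c ≈ 9221.54 km.

9222 km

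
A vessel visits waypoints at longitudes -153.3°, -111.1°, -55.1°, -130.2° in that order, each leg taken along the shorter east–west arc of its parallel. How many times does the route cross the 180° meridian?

Leg 1: -153.3° → -111.1°, shortest Δλ = 42.2° (east) — does not cross 180°.
Leg 2: -111.1° → -55.1°, shortest Δλ = 56.0° (east) — does not cross 180°.
Leg 3: -55.1° → -130.2°, shortest Δλ = -75.1° (west) — does not cross 180°.
Total crossings: 0.

0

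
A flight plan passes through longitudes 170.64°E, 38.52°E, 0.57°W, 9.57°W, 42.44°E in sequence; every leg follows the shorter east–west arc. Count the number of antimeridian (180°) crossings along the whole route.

Leg 1: +170.64° → +38.52°, shortest Δλ = -132.12° (west) — does not cross 180°.
Leg 2: +38.52° → -0.57°, shortest Δλ = -39.09° (west) — does not cross 180°.
Leg 3: -0.57° → -9.57°, shortest Δλ = -9.0° (west) — does not cross 180°.
Leg 4: -9.57° → +42.44°, shortest Δλ = 52.01° (east) — does not cross 180°.
Total crossings: 0.

0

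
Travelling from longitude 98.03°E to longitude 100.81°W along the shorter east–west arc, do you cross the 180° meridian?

Yes

Naïve |-100.81 − 98.03| = 198.84° > 180°, so the shorter arc goes the other way round — across 180°.
Signed shortest Δλ = ((-100.81 − 98.03 + 180) mod 360) − 180 = 161.16°.
Going east by 161.16° from +98.03° passes through 180° before reaching -100.81°.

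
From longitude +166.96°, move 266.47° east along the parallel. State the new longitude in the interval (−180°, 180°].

Start at +166.96°; shift +266.47° → +433.43°.
+433.43° lies outside (−180°, 180°]; subtract 360° → +73.43°.

+73.43°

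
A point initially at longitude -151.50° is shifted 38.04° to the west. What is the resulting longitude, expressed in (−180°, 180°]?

+170.46°

Start at -151.50°; shift −38.04° → -189.54°.
-189.54° lies outside (−180°, 180°]; add 360° → +170.46°.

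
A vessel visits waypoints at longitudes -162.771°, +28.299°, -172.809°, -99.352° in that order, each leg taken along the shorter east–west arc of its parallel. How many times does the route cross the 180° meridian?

2

Leg 1: -162.771° → +28.299°, shortest Δλ = -168.93° (west) — crosses 180°.
Leg 2: +28.299° → -172.809°, shortest Δλ = 158.892° (east) — crosses 180°.
Leg 3: -172.809° → -99.352°, shortest Δλ = 73.457° (east) — does not cross 180°.
Total crossings: 2.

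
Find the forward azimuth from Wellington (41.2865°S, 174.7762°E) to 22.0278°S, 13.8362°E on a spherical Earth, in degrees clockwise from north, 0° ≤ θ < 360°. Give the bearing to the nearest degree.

Δλ = 13.8362 − 174.7762 = -160.9400°.
θ = atan2( sin Δλ · cos φ₂ , cos φ₁ · sin φ₂ − sin φ₁ · cos φ₂ · cos Δλ )
  = atan2(-0.30272, -0.85995) = -160.607° → normalised to [0°, 360°): 199.393°.

199°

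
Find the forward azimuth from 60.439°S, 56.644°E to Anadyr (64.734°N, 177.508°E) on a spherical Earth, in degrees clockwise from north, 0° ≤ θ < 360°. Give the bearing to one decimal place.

55.1°

Δλ = 177.508 − 56.644 = 120.864°.
θ = atan2( sin Δλ · cos φ₂ , cos φ₁ · sin φ₂ − sin φ₁ · cos φ₂ · cos Δλ )
  = atan2(0.36638, 0.25570) = 55.089° → normalised to [0°, 360°): 55.089°.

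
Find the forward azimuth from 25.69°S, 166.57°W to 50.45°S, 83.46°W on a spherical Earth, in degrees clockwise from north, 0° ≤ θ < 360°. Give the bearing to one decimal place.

136.3°

Δλ = -83.46 − -166.57 = 83.11°.
θ = atan2( sin Δλ · cos φ₂ , cos φ₁ · sin φ₂ − sin φ₁ · cos φ₂ · cos Δλ )
  = atan2(0.63215, -0.66174) = 136.310° → normalised to [0°, 360°): 136.310°.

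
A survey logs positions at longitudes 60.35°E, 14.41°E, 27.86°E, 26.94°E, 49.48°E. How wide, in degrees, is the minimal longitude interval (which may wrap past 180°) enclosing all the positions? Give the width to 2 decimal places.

45.94°

Sort the longitudes: +14.41°, +26.94°, +27.86°, +49.48°, +60.35°.
Eastward gaps between consecutive values (wrapping around): 12.53°, 0.92°, 21.62°, 10.87°, 314.06°.
Largest gap = 314.06° ⇒ minimal covering band is its complement: 360° − 314.06° = 45.94°.
Band runs from +14.41° eastward to +60.35°.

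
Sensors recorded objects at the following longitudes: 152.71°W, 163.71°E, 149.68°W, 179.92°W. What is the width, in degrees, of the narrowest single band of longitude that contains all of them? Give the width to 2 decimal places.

Sort the longitudes: -179.92°, -152.71°, -149.68°, +163.71°.
Eastward gaps between consecutive values (wrapping around): 27.21°, 3.03°, 313.39°, 16.37°.
Largest gap = 313.39° ⇒ minimal covering band is its complement: 360° − 313.39° = 46.61°.
Band runs from +163.71° eastward to -149.68°, crossing the antimeridian.

46.61°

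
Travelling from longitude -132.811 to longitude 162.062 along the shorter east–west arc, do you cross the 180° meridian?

Naïve |162.062 − -132.811| = 294.873° > 180°, so the shorter arc goes the other way round — across 180°.
Signed shortest Δλ = ((162.062 − -132.811 + 180) mod 360) − 180 = -65.127°.
Going west by 65.127° from -132.811° passes through 180° before reaching +162.062°.

Yes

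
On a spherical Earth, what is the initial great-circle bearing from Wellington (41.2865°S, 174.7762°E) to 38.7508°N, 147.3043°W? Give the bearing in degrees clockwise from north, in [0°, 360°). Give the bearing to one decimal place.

28.7°

Δλ = -147.3043 − 174.7762 = -322.0805°; wrapped into (−180°, 180°]: 37.9195°.
θ = atan2( sin Δλ · cos φ₂ , cos φ₁ · sin φ₂ − sin φ₁ · cos φ₂ · cos Δλ )
  = atan2(0.47928, 0.87628) = 28.676° → normalised to [0°, 360°): 28.676°.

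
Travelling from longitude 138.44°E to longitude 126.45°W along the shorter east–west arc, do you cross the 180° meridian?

Yes

Naïve |-126.45 − 138.44| = 264.89° > 180°, so the shorter arc goes the other way round — across 180°.
Signed shortest Δλ = ((-126.45 − 138.44 + 180) mod 360) − 180 = 95.11°.
Going east by 95.11° from +138.44° passes through 180° before reaching -126.45°.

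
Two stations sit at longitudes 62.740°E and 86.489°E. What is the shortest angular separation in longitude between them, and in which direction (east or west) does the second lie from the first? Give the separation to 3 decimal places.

23.749° east

Raw difference: 86.489 − 62.740 = 23.749°.
Normalise into (−180°, 180°]: 23.749° stays 23.749°.
Positive ⇒ the second point lies to the east; separation 23.749°.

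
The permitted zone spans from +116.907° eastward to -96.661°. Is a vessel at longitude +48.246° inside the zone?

No

Band width going east from +116.907° to -96.661°: ((-96.661 − 116.907) mod 360) = 146.432°.
Offset of +48.246° east of the west edge: ((48.246 − 116.907) mod 360) = 291.339°.
291.339° > 146.432° ⇒ outside.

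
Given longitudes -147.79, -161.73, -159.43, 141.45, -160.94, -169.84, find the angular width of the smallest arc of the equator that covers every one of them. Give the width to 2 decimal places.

Sort the longitudes: -169.84°, -161.73°, -160.94°, -159.43°, -147.79°, +141.45°.
Eastward gaps between consecutive values (wrapping around): 8.11°, 0.79°, 1.51°, 11.64°, 289.24°, 48.71°.
Largest gap = 289.24° ⇒ minimal covering band is its complement: 360° − 289.24° = 70.76°.
Band runs from +141.45° eastward to -147.79°, crossing the antimeridian.

70.76°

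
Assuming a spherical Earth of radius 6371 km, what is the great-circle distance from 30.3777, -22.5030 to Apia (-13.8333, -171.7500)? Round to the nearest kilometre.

Δλ = -171.7500 − -22.5030 = -149.2470°.
Δφ = -13.8333 − 30.3777 = -44.2110°.
a = sin²(Δφ/2) + cos φ₁ · cos φ₂ · sin²(Δλ/2) = 0.920402.
c = 2·atan2(√a, √(1−a)) = 2.56956 rad → d = 6371·c ≈ 16370.68 km.

16371 km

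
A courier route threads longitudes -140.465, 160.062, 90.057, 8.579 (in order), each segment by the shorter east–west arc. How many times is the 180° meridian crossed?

1

Leg 1: -140.465° → +160.062°, shortest Δλ = -59.473° (west) — crosses 180°.
Leg 2: +160.062° → +90.057°, shortest Δλ = -70.005° (west) — does not cross 180°.
Leg 3: +90.057° → +8.579°, shortest Δλ = -81.478° (west) — does not cross 180°.
Total crossings: 1.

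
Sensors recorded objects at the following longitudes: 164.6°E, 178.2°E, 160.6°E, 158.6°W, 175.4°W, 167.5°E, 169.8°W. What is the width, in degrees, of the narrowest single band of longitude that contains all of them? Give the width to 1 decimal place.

40.8°

Sort the longitudes: -175.4°, -169.8°, -158.6°, +160.6°, +164.6°, +167.5°, +178.2°.
Eastward gaps between consecutive values (wrapping around): 5.6°, 11.2°, 319.2°, 4.0°, 2.9°, 10.7°, 6.4°.
Largest gap = 319.2° ⇒ minimal covering band is its complement: 360° − 319.2° = 40.8°.
Band runs from +160.6° eastward to -158.6°, crossing the antimeridian.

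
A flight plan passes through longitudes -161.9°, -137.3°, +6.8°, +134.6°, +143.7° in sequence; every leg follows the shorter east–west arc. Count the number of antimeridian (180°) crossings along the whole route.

Leg 1: -161.9° → -137.3°, shortest Δλ = 24.6° (east) — does not cross 180°.
Leg 2: -137.3° → +6.8°, shortest Δλ = 144.1° (east) — does not cross 180°.
Leg 3: +6.8° → +134.6°, shortest Δλ = 127.8° (east) — does not cross 180°.
Leg 4: +134.6° → +143.7°, shortest Δλ = 9.1° (east) — does not cross 180°.
Total crossings: 0.

0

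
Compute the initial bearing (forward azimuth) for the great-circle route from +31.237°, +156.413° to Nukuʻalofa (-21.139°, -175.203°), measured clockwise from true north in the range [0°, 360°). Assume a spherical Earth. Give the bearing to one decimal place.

148.9°

Δλ = -175.203 − 156.413 = -331.616°; wrapped into (−180°, 180°]: 28.384°.
θ = atan2( sin Δλ · cos φ₂ , cos φ₁ · sin φ₂ − sin φ₁ · cos φ₂ · cos Δλ )
  = atan2(0.44339, -0.73389) = 148.861° → normalised to [0°, 360°): 148.861°.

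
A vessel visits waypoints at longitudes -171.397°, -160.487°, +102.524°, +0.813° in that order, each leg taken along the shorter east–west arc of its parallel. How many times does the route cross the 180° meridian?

1

Leg 1: -171.397° → -160.487°, shortest Δλ = 10.91° (east) — does not cross 180°.
Leg 2: -160.487° → +102.524°, shortest Δλ = -96.989° (west) — crosses 180°.
Leg 3: +102.524° → +0.813°, shortest Δλ = -101.711° (west) — does not cross 180°.
Total crossings: 1.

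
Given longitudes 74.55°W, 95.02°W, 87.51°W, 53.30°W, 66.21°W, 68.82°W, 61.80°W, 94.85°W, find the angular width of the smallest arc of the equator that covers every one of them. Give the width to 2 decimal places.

41.72°

Sort the longitudes: -95.02°, -94.85°, -87.51°, -74.55°, -68.82°, -66.21°, -61.80°, -53.30°.
Eastward gaps between consecutive values (wrapping around): 0.17°, 7.34°, 12.96°, 5.73°, 2.61°, 4.41°, 8.50°, 318.28°.
Largest gap = 318.28° ⇒ minimal covering band is its complement: 360° − 318.28° = 41.72°.
Band runs from -95.02° eastward to -53.30°.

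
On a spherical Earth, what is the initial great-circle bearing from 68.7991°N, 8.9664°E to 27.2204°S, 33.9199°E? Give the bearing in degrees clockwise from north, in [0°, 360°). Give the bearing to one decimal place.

157.8°

Δλ = 33.9199 − 8.9664 = 24.9535°.
θ = atan2( sin Δλ · cos φ₂ , cos φ₁ · sin φ₂ − sin φ₁ · cos φ₂ · cos Δλ )
  = atan2(0.37516, -0.91709) = 157.752° → normalised to [0°, 360°): 157.752°.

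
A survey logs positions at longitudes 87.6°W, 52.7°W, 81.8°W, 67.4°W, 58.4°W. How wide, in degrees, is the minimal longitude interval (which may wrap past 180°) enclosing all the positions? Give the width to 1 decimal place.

34.9°

Sort the longitudes: -87.6°, -81.8°, -67.4°, -58.4°, -52.7°.
Eastward gaps between consecutive values (wrapping around): 5.8°, 14.4°, 9.0°, 5.7°, 325.1°.
Largest gap = 325.1° ⇒ minimal covering band is its complement: 360° − 325.1° = 34.9°.
Band runs from -87.6° eastward to -52.7°.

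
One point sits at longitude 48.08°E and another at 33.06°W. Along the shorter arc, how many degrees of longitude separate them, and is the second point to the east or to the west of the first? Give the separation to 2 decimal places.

81.14° west

Raw difference: -33.06 − 48.08 = -81.14°.
Normalise into (−180°, 180°]: -81.14° stays -81.14°.
Negative ⇒ the second point lies to the west; separation 81.14°.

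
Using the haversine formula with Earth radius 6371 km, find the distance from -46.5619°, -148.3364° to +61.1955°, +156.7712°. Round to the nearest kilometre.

12951 km

Δλ = 156.7712 − -148.3364 = 305.1076°; wrapped into (−180°, 180°]: -54.8924°.
Δφ = 61.1955 − -46.5619 = 107.7574°.
a = sin²(Δφ/2) + cos φ₁ · cos φ₂ · sin²(Δλ/2) = 0.722873.
c = 2·atan2(√a, √(1−a)) = 2.03280 rad → d = 6371·c ≈ 12951.00 km.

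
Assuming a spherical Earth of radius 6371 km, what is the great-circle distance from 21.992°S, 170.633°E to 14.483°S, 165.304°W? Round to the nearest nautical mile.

Δλ = -165.304 − 170.633 = -335.937°; wrapped into (−180°, 180°]: 24.063°.
Δφ = -14.483 − -21.992 = 7.509°.
a = sin²(Δφ/2) + cos φ₁ · cos φ₂ · sin²(Δλ/2) = 0.043297.
c = 2·atan2(√a, √(1−a)) = 0.41922 rad → d = 6371·c ≈ 2670.86 km ≈ 1442.15 nmi.

1442 nmi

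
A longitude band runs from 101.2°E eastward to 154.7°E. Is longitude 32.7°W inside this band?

No

Band width going east from +101.2° to +154.7°: ((154.7 − 101.2) mod 360) = 53.5°.
Offset of -32.7° east of the west edge: ((-32.7 − 101.2) mod 360) = 226.1°.
226.1° > 53.5° ⇒ outside.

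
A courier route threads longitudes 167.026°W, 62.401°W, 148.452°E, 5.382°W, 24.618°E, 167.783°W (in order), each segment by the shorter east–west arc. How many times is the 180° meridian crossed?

Leg 1: -167.026° → -62.401°, shortest Δλ = 104.625° (east) — does not cross 180°.
Leg 2: -62.401° → +148.452°, shortest Δλ = -149.147° (west) — crosses 180°.
Leg 3: +148.452° → -5.382°, shortest Δλ = -153.834° (west) — does not cross 180°.
Leg 4: -5.382° → +24.618°, shortest Δλ = 30.0° (east) — does not cross 180°.
Leg 5: +24.618° → -167.783°, shortest Δλ = 167.599° (east) — crosses 180°.
Total crossings: 2.

2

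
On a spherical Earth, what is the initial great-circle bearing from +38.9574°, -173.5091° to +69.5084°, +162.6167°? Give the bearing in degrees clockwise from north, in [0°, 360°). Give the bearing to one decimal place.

345.0°

Δλ = 162.6167 − -173.5091 = 336.1258°; wrapped into (−180°, 180°]: -23.8742°.
θ = atan2( sin Δλ · cos φ₂ , cos φ₁ · sin φ₂ − sin φ₁ · cos φ₂ · cos Δλ )
  = atan2(-0.14168, 0.52714) = -15.044° → normalised to [0°, 360°): 344.956°.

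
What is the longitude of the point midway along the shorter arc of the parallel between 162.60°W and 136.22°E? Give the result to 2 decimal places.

Signed shortest Δλ from -162.60° to +136.22° is -61.18°.
Midpoint longitude = -162.60° + (-61.18°)/2 = -162.60° − 30.59° = -193.19°.
Normalise into (−180°, 180°]: +166.81°.
(The naïve average (-162.60 + +136.22)/2 = -13.19° is on the wrong side of the globe.)

166.81°E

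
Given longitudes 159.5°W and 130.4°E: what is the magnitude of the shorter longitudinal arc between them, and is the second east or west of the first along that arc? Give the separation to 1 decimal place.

Raw difference: 130.4 − -159.5 = 289.9°.
Normalise into (−180°, 180°]: 289.9° − 360° = -70.1°.
Negative ⇒ the second point lies to the west; separation 70.1°.

70.1° west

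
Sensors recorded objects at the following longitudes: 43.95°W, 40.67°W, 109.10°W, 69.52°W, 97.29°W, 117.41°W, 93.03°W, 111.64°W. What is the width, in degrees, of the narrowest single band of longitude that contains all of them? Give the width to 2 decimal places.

76.74°

Sort the longitudes: -117.41°, -111.64°, -109.10°, -97.29°, -93.03°, -69.52°, -43.95°, -40.67°.
Eastward gaps between consecutive values (wrapping around): 5.77°, 2.54°, 11.81°, 4.26°, 23.51°, 25.57°, 3.28°, 283.26°.
Largest gap = 283.26° ⇒ minimal covering band is its complement: 360° − 283.26° = 76.74°.
Band runs from -117.41° eastward to -40.67°.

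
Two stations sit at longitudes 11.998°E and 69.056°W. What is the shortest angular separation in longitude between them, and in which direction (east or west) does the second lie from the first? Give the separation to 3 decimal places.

81.054° west

Raw difference: -69.056 − 11.998 = -81.054°.
Normalise into (−180°, 180°]: -81.054° stays -81.054°.
Negative ⇒ the second point lies to the west; separation 81.054°.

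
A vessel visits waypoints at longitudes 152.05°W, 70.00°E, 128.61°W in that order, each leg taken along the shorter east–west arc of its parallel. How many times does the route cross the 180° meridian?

Leg 1: -152.05° → +70.00°, shortest Δλ = -137.95° (west) — crosses 180°.
Leg 2: +70.00° → -128.61°, shortest Δλ = 161.39° (east) — crosses 180°.
Total crossings: 2.

2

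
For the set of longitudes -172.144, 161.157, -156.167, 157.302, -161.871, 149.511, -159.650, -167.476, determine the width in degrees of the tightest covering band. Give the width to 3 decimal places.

Sort the longitudes: -172.144°, -167.476°, -161.871°, -159.650°, -156.167°, +149.511°, +157.302°, +161.157°.
Eastward gaps between consecutive values (wrapping around): 4.668°, 5.605°, 2.221°, 3.483°, 305.678°, 7.791°, 3.855°, 26.699°.
Largest gap = 305.678° ⇒ minimal covering band is its complement: 360° − 305.678° = 54.322°.
Band runs from +149.511° eastward to -156.167°, crossing the antimeridian.

54.322°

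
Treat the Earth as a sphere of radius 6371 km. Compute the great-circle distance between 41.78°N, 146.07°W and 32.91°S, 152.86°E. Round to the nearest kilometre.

Δλ = 152.86 − -146.07 = 298.93°; wrapped into (−180°, 180°]: -61.07°.
Δφ = -32.91 − 41.78 = -74.69°.
a = sin²(Δφ/2) + cos φ₁ · cos φ₂ · sin²(Δλ/2) = 0.529579.
c = 2·atan2(√a, √(1−a)) = 1.62999 rad → d = 6371·c ≈ 10384.66 km.

10385 km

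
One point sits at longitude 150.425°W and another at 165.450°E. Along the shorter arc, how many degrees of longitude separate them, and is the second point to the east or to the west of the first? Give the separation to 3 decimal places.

Raw difference: 165.450 − -150.425 = 315.875°.
Normalise into (−180°, 180°]: 315.875° − 360° = -44.125°.
Negative ⇒ the second point lies to the west; separation 44.125°.

44.125° west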